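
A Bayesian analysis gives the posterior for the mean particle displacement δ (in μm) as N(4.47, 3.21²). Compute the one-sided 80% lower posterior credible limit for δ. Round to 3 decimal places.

Need L with P(δ ≥ L) = 0.80: L = 4.47 − z_{0.2}·3.21.
z = 0.842; L = 4.47 − 0.842 × 3.21 = 1.768.

1.768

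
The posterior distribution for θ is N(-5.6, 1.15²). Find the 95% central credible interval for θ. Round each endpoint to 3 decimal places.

[-7.854, -3.346]

The posterior is symmetric, so the 95% equal-tailed interval is θ = -5.6 ± z·1.15 with z = 1.960.
Half-width: 1.960 × 1.15 = 2.254.
-5.6 − 2.254 = -7.854; -5.6 + 2.254 = -3.346.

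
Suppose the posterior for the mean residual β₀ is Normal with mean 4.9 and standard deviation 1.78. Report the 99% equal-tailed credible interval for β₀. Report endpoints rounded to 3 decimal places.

[0.315, 9.485]

The posterior is symmetric, so the 99% equal-tailed interval is β₀ = 4.9 ± z·1.78 with z = 2.576.
Half-width: 2.576 × 1.78 = 4.585.
4.9 − 4.585 = 0.315; 4.9 + 4.585 = 9.485.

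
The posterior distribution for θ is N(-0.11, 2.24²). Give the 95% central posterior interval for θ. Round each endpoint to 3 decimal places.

[-4.500, 4.280]

The posterior is symmetric, so the 95% equal-tailed interval is θ = -0.11 ± z·2.24 with z = 1.960.
Half-width: 1.960 × 2.24 = 4.390.
-0.11 − 4.390 = -4.500; -0.11 + 4.390 = 4.280.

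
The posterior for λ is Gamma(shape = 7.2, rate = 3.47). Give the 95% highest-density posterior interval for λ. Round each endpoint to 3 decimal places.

[0.713, 3.613]

The posterior is unimodal and skewed, so the HPD interval has equal density at both endpoints and is the shortest 95% interval.
Solving f(0.713) = f(3.613) with F(3.613) − F(0.713) = 0.95 gives [0.713, 3.613].
For comparison, the equal-tailed interval is [0.847, 3.843]; the HPD is narrower and shifted toward the mode.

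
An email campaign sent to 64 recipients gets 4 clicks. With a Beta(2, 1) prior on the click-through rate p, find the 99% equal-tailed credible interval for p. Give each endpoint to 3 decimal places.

[0.024, 0.200]

Posterior: Beta(2+4, 1+60) = Beta(6, 61).
Equal-tailed 99% interval: the 0.005 and 0.995 quantiles of Beta(6, 61).
Posterior mean ≈ 0.090, SD ≈ 0.035; a Normal approximation gives roughly [0.000, 0.179].
Exact: F⁻¹(0.005) = 0.024; F⁻¹(0.995) = 0.200.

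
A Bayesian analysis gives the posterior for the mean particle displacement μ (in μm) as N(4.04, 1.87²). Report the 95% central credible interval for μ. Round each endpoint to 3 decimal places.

The posterior is symmetric, so the 95% equal-tailed interval is μ = 4.04 ± z·1.87 with z = 1.960.
Half-width: 1.960 × 1.87 = 3.665.
4.04 − 3.665 = 0.375; 4.04 + 3.665 = 7.705.

[0.375, 7.705]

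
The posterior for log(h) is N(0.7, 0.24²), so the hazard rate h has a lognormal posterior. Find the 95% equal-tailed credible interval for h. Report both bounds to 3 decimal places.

[1.258, 3.223]

On the log scale the 95% interval is 0.7 ± 1.960 × 0.24 = [0.2296, 1.1704].
Exponentiate: [e^0.2296, e^1.1704] = [1.258, 3.223].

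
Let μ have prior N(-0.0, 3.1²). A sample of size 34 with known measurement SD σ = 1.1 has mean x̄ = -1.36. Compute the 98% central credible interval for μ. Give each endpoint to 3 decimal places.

[-1.793, -0.917]

Posterior precision = 1/3.1² + 34/1.1² = 0.1041 + 28.0992 = 28.2032, so posterior SD = 0.1883.
Posterior mean = (-0.0/3.1² + 34·-1.36/1.1²) / 28.2032 = -1.3550.
Interval: -1.3550 ± 2.326 × 0.1883 → [-1.793, -0.917].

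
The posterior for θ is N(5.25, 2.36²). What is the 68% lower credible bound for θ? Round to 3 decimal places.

4.146

Need L with P(θ ≥ L) = 0.68: L = 5.25 − z_{0.32}·2.36.
z = 0.468; L = 5.25 − 0.468 × 2.36 = 4.146.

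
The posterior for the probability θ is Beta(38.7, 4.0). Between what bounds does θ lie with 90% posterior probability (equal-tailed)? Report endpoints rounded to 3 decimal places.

[0.824, 0.967]

Posterior: Beta(38.7, 4.0).
Equal-tailed 90% interval: the 0.05 and 0.95 quantiles of Beta(38.7, 4.0).
Posterior mean ≈ 0.906, SD ≈ 0.044; a Normal approximation gives roughly [0.834, 0.979].
Exact: F⁻¹(0.05) = 0.824; F⁻¹(0.95) = 0.967.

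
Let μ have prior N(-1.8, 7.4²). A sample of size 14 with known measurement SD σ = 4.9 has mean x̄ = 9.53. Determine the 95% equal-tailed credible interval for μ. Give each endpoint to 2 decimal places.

Posterior precision = 1/7.4² + 14/4.9² = 0.0183 + 0.5831 = 0.6014, so posterior SD = 1.2895.
Posterior mean = (-1.8/7.4² + 14·9.53/4.9²) / 0.6014 = 9.1859.
Interval: 9.1859 ± 1.960 × 1.2895 → [6.66, 11.71].

[6.66, 11.71]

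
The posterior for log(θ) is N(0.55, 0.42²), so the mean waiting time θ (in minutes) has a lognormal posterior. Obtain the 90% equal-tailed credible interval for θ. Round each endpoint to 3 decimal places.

On the log scale the 90% interval is 0.55 ± 1.645 × 0.42 = [-0.1408, 1.2408].
Exponentiate: [e^-0.1408, e^1.2408] = [0.869, 3.459].

[0.869, 3.459]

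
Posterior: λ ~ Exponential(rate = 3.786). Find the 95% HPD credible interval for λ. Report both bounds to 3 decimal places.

The exponential density is strictly decreasing on [0, ∞), so the HPD interval is anchored at 0: [0, q] with P(λ ≤ q) = 0.95.
q = −ln(1 − 0.95) / 3.786 = 2.9957 / 3.786 = 0.791.

[0.000, 0.791]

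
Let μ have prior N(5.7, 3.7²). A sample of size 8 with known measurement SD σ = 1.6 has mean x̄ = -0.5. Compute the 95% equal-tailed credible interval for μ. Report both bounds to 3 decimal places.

Posterior precision = 1/3.7² + 8/1.6² = 0.0730 + 3.1250 = 3.1980, so posterior SD = 0.5592.
Posterior mean = (5.7/3.7² + 8·-0.5/1.6²) / 3.1980 = -0.3584.
Interval: -0.3584 ± 1.960 × 0.5592 → [-1.454, 0.738].

[-1.454, 0.738]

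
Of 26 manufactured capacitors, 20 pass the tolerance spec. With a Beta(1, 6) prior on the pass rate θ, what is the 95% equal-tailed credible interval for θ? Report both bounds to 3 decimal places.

Posterior: Beta(1+20, 6+6) = Beta(21, 12).
Equal-tailed 95% interval: the 0.025 and 0.975 quantiles of Beta(21, 12).
Posterior mean ≈ 0.636, SD ≈ 0.082; a Normal approximation gives roughly [0.475, 0.798].
Exact: F⁻¹(0.025) = 0.468; F⁻¹(0.975) = 0.789.

[0.468, 0.789]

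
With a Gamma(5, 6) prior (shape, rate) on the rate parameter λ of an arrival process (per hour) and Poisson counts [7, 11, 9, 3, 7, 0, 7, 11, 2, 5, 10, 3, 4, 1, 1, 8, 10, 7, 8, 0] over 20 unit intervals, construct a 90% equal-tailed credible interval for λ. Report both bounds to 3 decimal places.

Posterior: Gamma(5+114, 6+20) = Gamma(119, 26) (shape, rate).
Equal-tailed 90% interval: Gamma(119, 26) quantiles at 0.05 and 0.95.
Posterior mean ≈ 4.577, SD ≈ 0.420; a Normal approximation gives roughly [3.887, 5.267].
Exact: lower = 3.909; upper = 5.288.

[3.909, 5.288]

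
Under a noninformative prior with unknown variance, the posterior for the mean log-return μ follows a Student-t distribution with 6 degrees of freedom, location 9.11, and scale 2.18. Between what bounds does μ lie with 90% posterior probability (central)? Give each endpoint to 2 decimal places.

[4.87, 13.35]

The t_6 distribution is symmetric; the 90% interval is 9.11 ± t·2.18 with t_{0.95,6} = 1.943.
Half-width: 1.943 × 2.18 = 4.24.
9.11 − 4.24 = 4.87; 9.11 + 4.24 = 13.35.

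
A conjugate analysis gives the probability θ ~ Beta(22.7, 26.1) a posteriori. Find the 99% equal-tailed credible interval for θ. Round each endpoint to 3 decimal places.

Posterior: Beta(22.7, 26.1).
Equal-tailed 99% interval: the 0.005 and 0.995 quantiles of Beta(22.7, 26.1).
Posterior mean ≈ 0.465, SD ≈ 0.071; a Normal approximation gives roughly [0.283, 0.647].
Exact: F⁻¹(0.005) = 0.289; F⁻¹(0.995) = 0.646.

[0.289, 0.646]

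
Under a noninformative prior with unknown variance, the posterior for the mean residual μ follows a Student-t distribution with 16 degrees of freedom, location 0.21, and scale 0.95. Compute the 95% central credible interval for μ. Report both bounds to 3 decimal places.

The t_16 distribution is symmetric; the 95% interval is 0.21 ± t·0.95 with t_{0.975,16} = 2.120.
Half-width: 2.120 × 0.95 = 2.014.
0.21 − 2.014 = -1.804; 0.21 + 2.014 = 2.224.

[-1.804, 2.224]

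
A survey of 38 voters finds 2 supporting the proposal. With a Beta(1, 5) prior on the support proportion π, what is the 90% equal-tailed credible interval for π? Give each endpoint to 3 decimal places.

Posterior: Beta(1+2, 5+36) = Beta(3, 41).
Equal-tailed 90% interval: the 0.05 and 0.95 quantiles of Beta(3, 41).
Posterior mean ≈ 0.068, SD ≈ 0.038; a Normal approximation gives roughly [0.006, 0.130].
Exact: F⁻¹(0.05) = 0.019; F⁻¹(0.95) = 0.139.

[0.019, 0.139]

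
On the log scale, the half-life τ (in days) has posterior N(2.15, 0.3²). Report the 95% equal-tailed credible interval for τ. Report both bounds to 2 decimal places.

On the log scale the 95% interval is 2.15 ± 1.960 × 0.3 = [1.5620, 2.7380].
Exponentiate: [e^1.5620, e^2.7380] = [4.77, 15.46].

[4.77, 15.46]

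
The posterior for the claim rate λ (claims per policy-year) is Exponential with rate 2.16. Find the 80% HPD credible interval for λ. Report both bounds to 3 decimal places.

[0.000, 0.745]

The exponential density is strictly decreasing on [0, ∞), so the HPD interval is anchored at 0: [0, q] with P(λ ≤ q) = 0.80.
q = −ln(1 − 0.80) / 2.16 = 1.6094 / 2.16 = 0.745.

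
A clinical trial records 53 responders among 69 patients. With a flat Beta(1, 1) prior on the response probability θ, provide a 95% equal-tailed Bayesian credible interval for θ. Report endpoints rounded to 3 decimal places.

[0.656, 0.852]

Posterior: Beta(1+53, 1+16) = Beta(54, 17).
Equal-tailed 95% interval: the 0.025 and 0.975 quantiles of Beta(54, 17).
Posterior mean ≈ 0.761, SD ≈ 0.050; a Normal approximation gives roughly [0.662, 0.859].
Exact: F⁻¹(0.025) = 0.656; F⁻¹(0.975) = 0.852.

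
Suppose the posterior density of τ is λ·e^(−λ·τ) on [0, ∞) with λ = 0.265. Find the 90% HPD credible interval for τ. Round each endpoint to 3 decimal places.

The exponential density is strictly decreasing on [0, ∞), so the HPD interval is anchored at 0: [0, q] with P(τ ≤ q) = 0.90.
q = −ln(1 − 0.90) / 0.265 = 2.3026 / 0.265 = 8.689.

[0.000, 8.689]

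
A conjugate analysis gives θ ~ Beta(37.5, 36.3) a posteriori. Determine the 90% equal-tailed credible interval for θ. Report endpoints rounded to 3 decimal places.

[0.413, 0.603]

Posterior: Beta(37.5, 36.3).
Equal-tailed 90% interval: the 0.05 and 0.95 quantiles of Beta(37.5, 36.3).
Posterior mean ≈ 0.508, SD ≈ 0.058; a Normal approximation gives roughly [0.413, 0.603].
Exact: F⁻¹(0.05) = 0.413; F⁻¹(0.95) = 0.603.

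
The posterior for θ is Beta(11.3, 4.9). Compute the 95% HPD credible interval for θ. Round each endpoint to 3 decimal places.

[0.480, 0.901]

The posterior is unimodal and skewed, so the HPD interval has equal density at both endpoints and is the shortest 95% interval.
Solving f(0.480) = f(0.901) with F(0.901) − F(0.480) = 0.95 gives [0.480, 0.901].
For comparison, the equal-tailed interval is [0.461, 0.888]; the HPD is narrower and shifted toward the mode.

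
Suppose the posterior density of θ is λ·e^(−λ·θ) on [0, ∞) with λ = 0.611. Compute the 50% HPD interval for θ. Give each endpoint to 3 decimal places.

[0.000, 1.134]

The exponential density is strictly decreasing on [0, ∞), so the HPD interval is anchored at 0: [0, q] with P(θ ≤ q) = 0.50.
q = −ln(1 − 0.50) / 0.611 = 0.6931 / 0.611 = 1.134.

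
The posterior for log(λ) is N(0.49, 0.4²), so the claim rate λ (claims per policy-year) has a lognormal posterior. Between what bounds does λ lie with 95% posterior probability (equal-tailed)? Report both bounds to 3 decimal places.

On the log scale the 95% interval is 0.49 ± 1.960 × 0.4 = [-0.2940, 1.2740].
Exponentiate: [e^-0.2940, e^1.2740] = [0.745, 3.575].

[0.745, 3.575]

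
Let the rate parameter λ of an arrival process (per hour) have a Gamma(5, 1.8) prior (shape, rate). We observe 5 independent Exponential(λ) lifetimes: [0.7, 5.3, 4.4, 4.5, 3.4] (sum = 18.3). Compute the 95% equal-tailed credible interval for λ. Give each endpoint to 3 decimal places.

Posterior: Gamma(5+5, 1.8+18.3) = Gamma(10, 20.1) (shape, rate).
Equal-tailed 95% interval: Gamma(10, 20.1) quantiles at 0.025 and 0.975.
Posterior mean ≈ 0.498, SD ≈ 0.157; a Normal approximation gives roughly [0.189, 0.806].
Exact: lower = 0.239; upper = 0.850.

[0.239, 0.850]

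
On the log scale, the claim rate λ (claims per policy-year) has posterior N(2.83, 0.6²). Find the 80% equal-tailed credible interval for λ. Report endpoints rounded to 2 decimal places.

On the log scale the 80% interval is 2.83 ± 1.282 × 0.6 = [2.0611, 3.5989].
Exponentiate: [e^2.0611, e^3.5989] = [7.85, 36.56].

[7.85, 36.56]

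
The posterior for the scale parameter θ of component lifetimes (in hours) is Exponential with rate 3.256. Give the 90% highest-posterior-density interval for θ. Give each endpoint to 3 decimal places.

The exponential density is strictly decreasing on [0, ∞), so the HPD interval is anchored at 0: [0, q] with P(θ ≤ q) = 0.90.
q = −ln(1 − 0.90) / 3.256 = 2.3026 / 3.256 = 0.707.

[0.000, 0.707]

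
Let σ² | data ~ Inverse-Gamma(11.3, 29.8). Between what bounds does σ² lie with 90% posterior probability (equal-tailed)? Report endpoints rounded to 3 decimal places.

Inverse-Gamma(11.3, 29.8) quantiles: F⁻¹(0.05) and F⁻¹(0.95).
Equivalently, 1/σ² ~ Gamma(11.3, rate = 29.8); invert its 0.95 and 0.05 quantiles.
Posterior mean ≈ 2.893, SD ≈ 0.949; a Normal approximation gives roughly [1.333, 4.454].
Exact: lower = 1.719; upper = 4.660.

[1.719, 4.660]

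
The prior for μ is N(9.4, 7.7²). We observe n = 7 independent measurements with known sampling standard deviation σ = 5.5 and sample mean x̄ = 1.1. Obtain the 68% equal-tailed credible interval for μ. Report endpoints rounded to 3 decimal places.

[-0.332, 3.660]

Posterior precision = 1/7.7² + 7/5.5² = 0.0169 + 0.2314 = 0.2483, so posterior SD = 2.0070.
Posterior mean = (9.4/7.7² + 7·1.1/5.5²) / 0.2483 = 1.6639.
Interval: 1.6639 ± 0.994 × 2.0070 → [-0.332, 3.660].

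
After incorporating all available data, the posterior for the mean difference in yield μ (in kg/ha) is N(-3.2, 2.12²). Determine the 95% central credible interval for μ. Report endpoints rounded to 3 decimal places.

The posterior is symmetric, so the 95% equal-tailed interval is μ = -3.2 ± z·2.12 with z = 1.960.
Half-width: 1.960 × 2.12 = 4.155.
-3.2 − 4.155 = -7.355; -3.2 + 4.155 = 0.955.

[-7.355, 0.955]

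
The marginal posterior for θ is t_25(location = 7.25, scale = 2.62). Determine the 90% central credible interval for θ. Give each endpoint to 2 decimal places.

The t_25 distribution is symmetric; the 90% interval is 7.25 ± t·2.62 with t_{0.95,25} = 1.708.
Half-width: 1.708 × 2.62 = 4.48.
7.25 − 4.48 = 2.77; 7.25 + 4.48 = 11.73.

[2.77, 11.73]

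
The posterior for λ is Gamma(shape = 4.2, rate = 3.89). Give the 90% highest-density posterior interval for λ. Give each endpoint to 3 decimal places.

[0.269, 1.859]

The posterior is unimodal and skewed, so the HPD interval has equal density at both endpoints and is the shortest 90% interval.
Solving f(0.269) = f(1.859) with F(1.859) − F(0.269) = 0.90 gives [0.269, 1.859].
For comparison, the equal-tailed interval is [0.381, 2.066]; the HPD is narrower and shifted toward the mode.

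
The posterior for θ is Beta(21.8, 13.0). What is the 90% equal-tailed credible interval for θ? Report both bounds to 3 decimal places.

Posterior: Beta(21.8, 13.0).
Equal-tailed 90% interval: the 0.05 and 0.95 quantiles of Beta(21.8, 13.0).
Posterior mean ≈ 0.626, SD ≈ 0.081; a Normal approximation gives roughly [0.493, 0.759].
Exact: F⁻¹(0.05) = 0.489; F⁻¹(0.95) = 0.755.

[0.489, 0.755]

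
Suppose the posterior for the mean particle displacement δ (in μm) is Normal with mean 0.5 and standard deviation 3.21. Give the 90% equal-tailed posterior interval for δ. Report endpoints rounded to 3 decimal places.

[-4.780, 5.780]

The posterior is symmetric, so the 90% equal-tailed interval is δ = 0.5 ± z·3.21 with z = 1.645.
Half-width: 1.645 × 3.21 = 5.280.
0.5 − 5.280 = -4.780; 0.5 + 5.280 = 5.780.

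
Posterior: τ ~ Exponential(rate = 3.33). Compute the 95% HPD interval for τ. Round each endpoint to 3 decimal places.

The exponential density is strictly decreasing on [0, ∞), so the HPD interval is anchored at 0: [0, q] with P(τ ≤ q) = 0.95.
q = −ln(1 − 0.95) / 3.33 = 2.9957 / 3.33 = 0.900.

[0.000, 0.900]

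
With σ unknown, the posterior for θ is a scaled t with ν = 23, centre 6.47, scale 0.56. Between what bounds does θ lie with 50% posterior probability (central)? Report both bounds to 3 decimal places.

The t_23 distribution is symmetric; the 50% interval is 6.47 ± t·0.56 with t_{0.75,23} = 0.685.
Half-width: 0.685 × 0.56 = 0.384.
6.47 − 0.384 = 6.086; 6.47 + 0.384 = 6.854.

[6.086, 6.854]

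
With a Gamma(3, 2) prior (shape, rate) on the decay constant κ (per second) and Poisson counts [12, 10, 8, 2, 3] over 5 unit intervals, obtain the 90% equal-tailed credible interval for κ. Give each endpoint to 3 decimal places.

Posterior: Gamma(3+35, 2+5) = Gamma(38, 7) (shape, rate).
Equal-tailed 90% interval: Gamma(38, 7) quantiles at 0.05 and 0.95.
Posterior mean ≈ 5.429, SD ≈ 0.881; a Normal approximation gives roughly [3.980, 6.877].
Exact: lower = 4.066; upper = 6.954.

[4.066, 6.954]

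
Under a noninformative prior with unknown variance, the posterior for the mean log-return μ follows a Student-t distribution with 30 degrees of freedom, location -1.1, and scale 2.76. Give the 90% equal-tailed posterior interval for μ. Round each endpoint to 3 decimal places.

The t_30 distribution is symmetric; the 90% interval is -1.1 ± t·2.76 with t_{0.95,30} = 1.697.
Half-width: 1.697 × 2.76 = 4.684.
-1.1 − 4.684 = -5.784; -1.1 + 4.684 = 3.584.

[-5.784, 3.584]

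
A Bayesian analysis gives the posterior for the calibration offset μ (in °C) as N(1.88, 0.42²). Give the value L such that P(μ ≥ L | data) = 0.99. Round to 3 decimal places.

Need L with P(μ ≥ L) = 0.99: L = 1.88 − z_{0.01}·0.42.
z = 2.326; L = 1.88 − 2.326 × 0.42 = 0.903.

0.903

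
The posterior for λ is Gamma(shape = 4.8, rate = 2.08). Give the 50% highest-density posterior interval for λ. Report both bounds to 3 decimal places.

The posterior is unimodal and skewed, so the HPD interval has equal density at both endpoints and is the shortest 50% interval.
Solving f(1.255) = f(2.551) with F(2.551) − F(1.255) = 0.50 gives [1.255, 2.551].
For comparison, the equal-tailed interval is [1.539, 2.905]; the HPD is narrower and shifted toward the mode.

[1.255, 2.551]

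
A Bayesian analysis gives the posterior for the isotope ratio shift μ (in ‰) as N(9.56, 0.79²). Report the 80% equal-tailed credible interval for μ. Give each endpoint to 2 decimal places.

[8.55, 10.57]

The posterior is symmetric, so the 80% equal-tailed interval is μ = 9.56 ± z·0.79 with z = 1.282.
Half-width: 1.282 × 0.79 = 1.01.
9.56 − 1.01 = 8.55; 9.56 + 1.01 = 10.57.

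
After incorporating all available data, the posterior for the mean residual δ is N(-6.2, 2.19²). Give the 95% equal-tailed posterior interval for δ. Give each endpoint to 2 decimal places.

The posterior is symmetric, so the 95% equal-tailed interval is δ = -6.2 ± z·2.19 with z = 1.960.
Half-width: 1.960 × 2.19 = 4.29.
-6.2 − 4.29 = -10.49; -6.2 + 4.29 = -1.91.

[-10.49, -1.91]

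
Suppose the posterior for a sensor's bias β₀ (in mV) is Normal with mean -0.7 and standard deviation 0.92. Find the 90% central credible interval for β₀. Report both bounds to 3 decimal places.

The posterior is symmetric, so the 90% equal-tailed interval is β₀ = -0.7 ± z·0.92 with z = 1.645.
Half-width: 1.645 × 0.92 = 1.513.
-0.7 − 1.513 = -2.213; -0.7 + 1.513 = 0.813.

[-2.213, 0.813]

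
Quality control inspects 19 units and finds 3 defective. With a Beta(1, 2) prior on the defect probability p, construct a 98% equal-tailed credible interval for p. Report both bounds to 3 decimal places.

[0.041, 0.404]

Posterior: Beta(1+3, 2+16) = Beta(4, 18).
Equal-tailed 98% interval: the 0.01 and 0.99 quantiles of Beta(4, 18).
Posterior mean ≈ 0.182, SD ≈ 0.080; a Normal approximation gives roughly [-0.005, 0.369].
Exact: F⁻¹(0.01) = 0.041; F⁻¹(0.99) = 0.404.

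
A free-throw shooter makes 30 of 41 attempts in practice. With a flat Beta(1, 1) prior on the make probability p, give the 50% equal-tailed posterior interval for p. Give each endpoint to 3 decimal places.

Posterior: Beta(1+30, 1+11) = Beta(31, 12).
Equal-tailed 50% interval: the 0.25 and 0.75 quantiles of Beta(31, 12).
Posterior mean ≈ 0.721, SD ≈ 0.068; a Normal approximation gives roughly [0.675, 0.767].
Exact: F⁻¹(0.25) = 0.677; F⁻¹(0.75) = 0.769.

[0.677, 0.769]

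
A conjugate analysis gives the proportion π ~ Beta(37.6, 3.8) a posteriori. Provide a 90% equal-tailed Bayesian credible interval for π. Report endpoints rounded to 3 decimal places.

[0.826, 0.968]

Posterior: Beta(37.6, 3.8).
Equal-tailed 90% interval: the 0.05 and 0.95 quantiles of Beta(37.6, 3.8).
Posterior mean ≈ 0.908, SD ≈ 0.044; a Normal approximation gives roughly [0.835, 0.981].
Exact: F⁻¹(0.05) = 0.826; F⁻¹(0.95) = 0.968.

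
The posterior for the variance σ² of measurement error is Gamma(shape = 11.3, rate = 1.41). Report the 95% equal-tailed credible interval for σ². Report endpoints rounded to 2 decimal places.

[4.04, 13.32]

Posterior: Gamma(shape 11.3, rate 1.41).
Equal-tailed 95% interval: Gamma(11.3, 1.41) quantiles at 0.025 and 0.975.
Posterior mean ≈ 8.01, SD ≈ 2.38; a Normal approximation gives roughly [3.34, 12.69].
Exact: lower = 4.04; upper = 13.32.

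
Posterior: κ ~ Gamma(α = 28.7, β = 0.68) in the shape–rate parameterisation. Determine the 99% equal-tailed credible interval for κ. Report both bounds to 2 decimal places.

[24.67, 65.24]

Posterior: Gamma(shape 28.7, rate 0.68).
Equal-tailed 99% interval: Gamma(28.7, 0.68) quantiles at 0.005 and 0.995.
Posterior mean ≈ 42.21, SD ≈ 7.88; a Normal approximation gives roughly [21.91, 62.50].
Exact: lower = 24.67; upper = 65.24.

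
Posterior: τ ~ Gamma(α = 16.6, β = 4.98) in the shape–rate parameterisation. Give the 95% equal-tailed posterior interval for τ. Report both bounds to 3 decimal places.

Posterior: Gamma(shape 16.6, rate 4.98).
Equal-tailed 95% interval: Gamma(16.6, 4.98) quantiles at 0.025 and 0.975.
Posterior mean ≈ 3.333, SD ≈ 0.818; a Normal approximation gives roughly [1.730, 4.937].
Exact: lower = 1.928; upper = 5.118.

[1.928, 5.118]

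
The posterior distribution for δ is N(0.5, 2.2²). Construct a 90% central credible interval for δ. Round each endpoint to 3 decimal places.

The posterior is symmetric, so the 90% equal-tailed interval is δ = 0.5 ± z·2.2 with z = 1.645.
Half-width: 1.645 × 2.2 = 3.619.
0.5 − 3.619 = -3.119; 0.5 + 3.619 = 4.119.

[-3.119, 4.119]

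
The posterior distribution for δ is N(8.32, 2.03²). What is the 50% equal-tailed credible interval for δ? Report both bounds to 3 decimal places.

The posterior is symmetric, so the 50% equal-tailed interval is δ = 8.32 ± z·2.03 with z = 0.674.
Half-width: 0.674 × 2.03 = 1.369.
8.32 − 1.369 = 6.951; 8.32 + 1.369 = 9.689.

[6.951, 9.689]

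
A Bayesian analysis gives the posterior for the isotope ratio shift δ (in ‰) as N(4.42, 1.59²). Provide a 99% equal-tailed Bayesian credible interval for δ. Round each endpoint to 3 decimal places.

[0.324, 8.516]

The posterior is symmetric, so the 99% equal-tailed interval is δ = 4.42 ± z·1.59 with z = 2.576.
Half-width: 2.576 × 1.59 = 4.096.
4.42 − 4.096 = 0.324; 4.42 + 4.096 = 8.516.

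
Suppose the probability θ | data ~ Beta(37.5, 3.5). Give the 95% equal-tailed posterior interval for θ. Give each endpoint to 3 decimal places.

Posterior: Beta(37.5, 3.5).
Equal-tailed 95% interval: the 0.025 and 0.975 quantiles of Beta(37.5, 3.5).
Posterior mean ≈ 0.915, SD ≈ 0.043; a Normal approximation gives roughly [0.830, 0.999].
Exact: F⁻¹(0.025) = 0.813; F⁻¹(0.975) = 0.978.

[0.813, 0.978]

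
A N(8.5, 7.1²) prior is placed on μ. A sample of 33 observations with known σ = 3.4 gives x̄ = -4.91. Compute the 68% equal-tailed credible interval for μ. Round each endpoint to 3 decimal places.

Posterior precision = 1/7.1² + 33/3.4² = 0.0198 + 2.8547 = 2.8745, so posterior SD = 0.5898.
Posterior mean = (8.5/7.1² + 33·-4.91/3.4²) / 2.8745 = -4.8175.
Interval: -4.8175 ± 0.994 × 0.5898 → [-5.404, -4.231].

[-5.404, -4.231]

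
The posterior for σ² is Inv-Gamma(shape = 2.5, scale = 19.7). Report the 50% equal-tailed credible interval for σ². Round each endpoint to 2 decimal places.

Inverse-Gamma(2.5, 19.7) quantiles: F⁻¹(0.25) and F⁻¹(0.75).
Equivalently, 1/σ² ~ Gamma(2.5, rate = 19.7); invert its 0.75 and 0.25 quantiles.
Posterior mean ≈ 13.13, SD ≈ 18.57; a Normal approximation gives roughly [0.61, 25.66].
Exact: lower = 5.95; upper = 14.73.

[5.95, 14.73]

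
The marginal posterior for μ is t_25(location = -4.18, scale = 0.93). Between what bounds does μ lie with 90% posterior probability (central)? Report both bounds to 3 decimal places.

The t_25 distribution is symmetric; the 90% interval is -4.18 ± t·0.93 with t_{0.95,25} = 1.708.
Half-width: 1.708 × 0.93 = 1.589.
-4.18 − 1.589 = -5.769; -4.18 + 1.589 = -2.591.

[-5.769, -2.591]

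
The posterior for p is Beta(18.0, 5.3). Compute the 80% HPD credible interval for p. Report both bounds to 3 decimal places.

[0.677, 0.891]

The posterior is unimodal and skewed, so the HPD interval has equal density at both endpoints and is the shortest 80% interval.
Solving f(0.677) = f(0.891) with F(0.891) − F(0.677) = 0.80 gives [0.677, 0.891].
For comparison, the equal-tailed interval is [0.658, 0.877]; the HPD is narrower and shifted toward the mode.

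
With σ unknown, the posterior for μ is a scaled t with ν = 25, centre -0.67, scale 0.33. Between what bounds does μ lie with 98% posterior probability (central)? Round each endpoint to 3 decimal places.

[-1.490, 0.150]

The t_25 distribution is symmetric; the 98% interval is -0.67 ± t·0.33 with t_{0.99,25} = 2.485.
Half-width: 2.485 × 0.33 = 0.820.
-0.67 − 0.820 = -1.490; -0.67 + 0.820 = 0.150.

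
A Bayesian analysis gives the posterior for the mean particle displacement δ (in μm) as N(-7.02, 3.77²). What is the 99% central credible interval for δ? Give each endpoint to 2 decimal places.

[-16.73, 2.69]

The posterior is symmetric, so the 99% equal-tailed interval is δ = -7.02 ± z·3.77 with z = 2.576.
Half-width: 2.576 × 3.77 = 9.71.
-7.02 − 9.71 = -16.73; -7.02 + 9.71 = 2.69.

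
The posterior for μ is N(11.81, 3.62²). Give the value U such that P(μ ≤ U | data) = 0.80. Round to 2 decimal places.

14.86

Need U with P(μ ≤ U) = 0.80: U = 11.81 + z_{0.2}·3.62.
z = 0.842; U = 11.81 + 0.842 × 3.62 = 14.86.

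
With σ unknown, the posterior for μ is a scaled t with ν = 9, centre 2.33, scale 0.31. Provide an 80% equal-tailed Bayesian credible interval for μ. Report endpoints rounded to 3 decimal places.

[1.901, 2.759]

The t_9 distribution is symmetric; the 80% interval is 2.33 ± t·0.31 with t_{0.9,9} = 1.383.
Half-width: 1.383 × 0.31 = 0.429.
2.33 − 0.429 = 1.901; 2.33 + 0.429 = 2.759.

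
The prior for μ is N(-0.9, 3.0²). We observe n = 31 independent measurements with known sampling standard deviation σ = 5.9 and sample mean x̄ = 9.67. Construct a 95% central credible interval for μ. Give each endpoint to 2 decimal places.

[6.54, 10.46]

Posterior precision = 1/3.0² + 31/5.9² = 0.1111 + 0.8905 = 1.0017, so posterior SD = 0.9992.
Posterior mean = (-0.9/3.0² + 31·9.67/5.9²) / 1.0017 = 8.4975.
Interval: 8.4975 ± 1.960 × 0.9992 → [6.54, 10.46].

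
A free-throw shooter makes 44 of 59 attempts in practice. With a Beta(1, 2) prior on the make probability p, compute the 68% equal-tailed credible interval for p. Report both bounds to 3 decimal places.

[0.670, 0.782]

Posterior: Beta(1+44, 2+15) = Beta(45, 17).
Equal-tailed 68% interval: the 0.16 and 0.84 quantiles of Beta(45, 17).
Posterior mean ≈ 0.726, SD ≈ 0.056; a Normal approximation gives roughly [0.670, 0.782].
Exact: F⁻¹(0.16) = 0.670; F⁻¹(0.84) = 0.782.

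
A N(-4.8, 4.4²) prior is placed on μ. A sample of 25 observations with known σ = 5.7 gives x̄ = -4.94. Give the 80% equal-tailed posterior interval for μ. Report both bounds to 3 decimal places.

Posterior precision = 1/4.4² + 25/5.7² = 0.0517 + 0.7695 = 0.8211, so posterior SD = 1.1036.
Posterior mean = (-4.8/4.4² + 25·-4.94/5.7²) / 0.8211 = -4.9312.
Interval: -4.9312 ± 1.282 × 1.1036 → [-6.345, -3.517].

[-6.345, -3.517]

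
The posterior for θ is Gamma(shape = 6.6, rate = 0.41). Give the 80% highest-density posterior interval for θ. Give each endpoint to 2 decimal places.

[7.46, 22.60]

The posterior is unimodal and skewed, so the HPD interval has equal density at both endpoints and is the shortest 80% interval.
Solving f(7.46) = f(22.60) with F(22.60) − F(7.46) = 0.80 gives [7.46, 22.60].
For comparison, the equal-tailed interval is [8.77, 24.47]; the HPD is narrower and shifted toward the mode.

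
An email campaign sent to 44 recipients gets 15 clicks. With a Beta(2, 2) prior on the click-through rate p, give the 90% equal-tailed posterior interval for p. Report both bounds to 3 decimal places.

Posterior: Beta(2+15, 2+29) = Beta(17, 31).
Equal-tailed 90% interval: the 0.05 and 0.95 quantiles of Beta(17, 31).
Posterior mean ≈ 0.354, SD ≈ 0.068; a Normal approximation gives roughly [0.242, 0.467].
Exact: F⁻¹(0.05) = 0.245; F⁻¹(0.95) = 0.470.

[0.245, 0.470]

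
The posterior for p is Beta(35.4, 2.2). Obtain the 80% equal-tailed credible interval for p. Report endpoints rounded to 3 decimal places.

[0.890, 0.982]

Posterior: Beta(35.4, 2.2).
Equal-tailed 80% interval: the 0.1 and 0.9 quantiles of Beta(35.4, 2.2).
Posterior mean ≈ 0.941, SD ≈ 0.038; a Normal approximation gives roughly [0.893, 0.990].
Exact: F⁻¹(0.1) = 0.890; F⁻¹(0.9) = 0.982.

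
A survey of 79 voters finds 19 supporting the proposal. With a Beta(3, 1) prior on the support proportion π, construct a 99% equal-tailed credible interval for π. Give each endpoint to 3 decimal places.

[0.153, 0.398]

Posterior: Beta(3+19, 1+60) = Beta(22, 61).
Equal-tailed 99% interval: the 0.005 and 0.995 quantiles of Beta(22, 61).
Posterior mean ≈ 0.265, SD ≈ 0.048; a Normal approximation gives roughly [0.141, 0.389].
Exact: F⁻¹(0.005) = 0.153; F⁻¹(0.995) = 0.398.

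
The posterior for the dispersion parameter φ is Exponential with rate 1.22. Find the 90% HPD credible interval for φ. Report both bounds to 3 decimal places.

The exponential density is strictly decreasing on [0, ∞), so the HPD interval is anchored at 0: [0, q] with P(φ ≤ q) = 0.90.
q = −ln(1 − 0.90) / 1.22 = 2.3026 / 1.22 = 1.887.

[0.000, 1.887]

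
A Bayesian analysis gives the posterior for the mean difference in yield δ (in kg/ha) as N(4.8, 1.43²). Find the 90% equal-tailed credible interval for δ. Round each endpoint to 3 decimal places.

[2.448, 7.152]

The posterior is symmetric, so the 90% equal-tailed interval is δ = 4.8 ± z·1.43 with z = 1.645.
Half-width: 1.645 × 1.43 = 2.352.
4.8 − 2.352 = 2.448; 4.8 + 2.352 = 7.152.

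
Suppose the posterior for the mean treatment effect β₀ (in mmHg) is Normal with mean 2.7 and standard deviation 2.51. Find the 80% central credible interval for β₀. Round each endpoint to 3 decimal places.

[-0.517, 5.917]

The posterior is symmetric, so the 80% equal-tailed interval is β₀ = 2.7 ± z·2.51 with z = 1.282.
Half-width: 1.282 × 2.51 = 3.217.
2.7 − 3.217 = -0.517; 2.7 + 3.217 = 5.917.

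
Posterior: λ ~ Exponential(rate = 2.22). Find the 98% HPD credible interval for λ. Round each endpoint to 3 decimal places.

The exponential density is strictly decreasing on [0, ∞), so the HPD interval is anchored at 0: [0, q] with P(λ ≤ q) = 0.98.
q = −ln(1 − 0.98) / 2.22 = 3.9120 / 2.22 = 1.762.

[0.000, 1.762]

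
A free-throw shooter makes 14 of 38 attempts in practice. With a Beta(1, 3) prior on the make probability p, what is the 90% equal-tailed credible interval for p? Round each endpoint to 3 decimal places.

Posterior: Beta(1+14, 3+24) = Beta(15, 27).
Equal-tailed 90% interval: the 0.05 and 0.95 quantiles of Beta(15, 27).
Posterior mean ≈ 0.357, SD ≈ 0.073; a Normal approximation gives roughly [0.237, 0.477].
Exact: F⁻¹(0.05) = 0.241; F⁻¹(0.95) = 0.481.

[0.241, 0.481]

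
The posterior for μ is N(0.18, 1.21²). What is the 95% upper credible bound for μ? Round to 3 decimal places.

2.170

Need U with P(μ ≤ U) = 0.95: U = 0.18 + z_{0.05}·1.21.
z = 1.645; U = 0.18 + 1.645 × 1.21 = 2.170.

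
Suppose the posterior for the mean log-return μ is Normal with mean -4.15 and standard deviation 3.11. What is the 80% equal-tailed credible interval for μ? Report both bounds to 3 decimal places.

[-8.136, -0.164]

The posterior is symmetric, so the 80% equal-tailed interval is μ = -4.15 ± z·3.11 with z = 1.282.
Half-width: 1.282 × 3.11 = 3.986.
-4.15 − 3.986 = -8.136; -4.15 + 3.986 = -0.164.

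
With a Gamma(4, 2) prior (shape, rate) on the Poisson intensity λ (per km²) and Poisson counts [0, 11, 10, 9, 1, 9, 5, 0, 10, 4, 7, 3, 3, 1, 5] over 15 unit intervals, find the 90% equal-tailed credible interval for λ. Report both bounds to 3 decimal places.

Posterior: Gamma(4+78, 2+15) = Gamma(82, 17) (shape, rate).
Equal-tailed 90% interval: Gamma(82, 17) quantiles at 0.05 and 0.95.
Posterior mean ≈ 4.824, SD ≈ 0.533; a Normal approximation gives roughly [3.947, 5.700].
Exact: lower = 3.982; upper = 5.732.

[3.982, 5.732]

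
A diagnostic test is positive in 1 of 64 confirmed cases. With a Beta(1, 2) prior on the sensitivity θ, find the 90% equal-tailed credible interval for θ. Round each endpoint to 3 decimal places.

[0.005, 0.070]

Posterior: Beta(1+1, 2+63) = Beta(2, 65).
Equal-tailed 90% interval: the 0.05 and 0.95 quantiles of Beta(2, 65).
Posterior mean ≈ 0.030, SD ≈ 0.021; a Normal approximation gives roughly [-0.004, 0.064].
Exact: F⁻¹(0.05) = 0.005; F⁻¹(0.95) = 0.070.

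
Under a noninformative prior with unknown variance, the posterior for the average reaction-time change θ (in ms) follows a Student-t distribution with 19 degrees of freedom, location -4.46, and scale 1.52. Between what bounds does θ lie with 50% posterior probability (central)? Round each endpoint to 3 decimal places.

[-5.505, -3.415]

The t_19 distribution is symmetric; the 50% interval is -4.46 ± t·1.52 with t_{0.75,19} = 0.688.
Half-width: 0.688 × 1.52 = 1.045.
-4.46 − 1.045 = -5.505; -4.46 + 1.045 = -3.415.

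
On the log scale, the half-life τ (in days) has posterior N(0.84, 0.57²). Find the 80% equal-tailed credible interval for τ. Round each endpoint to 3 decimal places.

[1.116, 4.809]

On the log scale the 80% interval is 0.84 ± 1.282 × 0.57 = [0.1095, 1.5705].
Exponentiate: [e^0.1095, e^1.5705] = [1.116, 4.809].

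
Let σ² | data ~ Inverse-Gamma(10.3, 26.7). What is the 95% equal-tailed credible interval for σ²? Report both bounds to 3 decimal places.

[1.528, 5.337]

Inverse-Gamma(10.3, 26.7) quantiles: F⁻¹(0.025) and F⁻¹(0.975).
Equivalently, 1/σ² ~ Gamma(10.3, rate = 26.7); invert its 0.975 and 0.025 quantiles.
Posterior mean ≈ 2.871, SD ≈ 0.997; a Normal approximation gives roughly [0.918, 4.824].
Exact: lower = 1.528; upper = 5.337.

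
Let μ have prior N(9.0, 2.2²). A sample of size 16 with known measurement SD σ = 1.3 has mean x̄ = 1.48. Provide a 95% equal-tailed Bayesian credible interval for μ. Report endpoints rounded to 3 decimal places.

[1.010, 2.271]

Posterior precision = 1/2.2² + 16/1.3² = 0.2066 + 9.4675 = 9.6741, so posterior SD = 0.3215.
Posterior mean = (9.0/2.2² + 16·1.48/1.3²) / 9.6741 = 1.6406.
Interval: 1.6406 ± 1.960 × 0.3215 → [1.010, 2.271].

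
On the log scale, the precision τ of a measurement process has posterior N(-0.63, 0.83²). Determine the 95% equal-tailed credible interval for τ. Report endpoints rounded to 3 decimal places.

On the log scale the 95% interval is -0.63 ± 1.960 × 0.83 = [-2.2568, 0.9968].
Exponentiate: [e^-2.2568, e^0.9968] = [0.105, 2.710].

[0.105, 2.710]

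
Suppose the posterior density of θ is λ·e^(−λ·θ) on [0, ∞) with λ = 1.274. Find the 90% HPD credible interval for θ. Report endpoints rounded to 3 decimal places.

[0.000, 1.807]

The exponential density is strictly decreasing on [0, ∞), so the HPD interval is anchored at 0: [0, q] with P(θ ≤ q) = 0.90.
q = −ln(1 − 0.90) / 1.274 = 2.3026 / 1.274 = 1.807.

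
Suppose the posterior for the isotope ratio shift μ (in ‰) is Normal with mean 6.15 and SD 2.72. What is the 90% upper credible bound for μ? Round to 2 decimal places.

9.64

Need U with P(μ ≤ U) = 0.90: U = 6.15 + z_{0.1}·2.72.
z = 1.282; U = 6.15 + 1.282 × 2.72 = 9.64.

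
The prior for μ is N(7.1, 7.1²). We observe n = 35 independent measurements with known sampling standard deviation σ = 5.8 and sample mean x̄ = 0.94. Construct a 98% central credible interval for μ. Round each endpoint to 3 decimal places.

[-1.204, 3.315]

Posterior precision = 1/7.1² + 35/5.8² = 0.0198 + 1.0404 = 1.0603, so posterior SD = 0.9712.
Posterior mean = (7.1/7.1² + 35·0.94/5.8²) / 1.0603 = 1.0553.
Interval: 1.0553 ± 2.326 × 0.9712 → [-1.204, 3.315].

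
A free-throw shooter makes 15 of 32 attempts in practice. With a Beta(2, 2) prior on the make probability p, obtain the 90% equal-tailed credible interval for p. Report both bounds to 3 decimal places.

[0.338, 0.608]

Posterior: Beta(2+15, 2+17) = Beta(17, 19).
Equal-tailed 90% interval: the 0.05 and 0.95 quantiles of Beta(17, 19).
Posterior mean ≈ 0.472, SD ≈ 0.082; a Normal approximation gives roughly [0.337, 0.607].
Exact: F⁻¹(0.05) = 0.338; F⁻¹(0.95) = 0.608.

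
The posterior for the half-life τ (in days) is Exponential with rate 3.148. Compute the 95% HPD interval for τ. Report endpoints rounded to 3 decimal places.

[0.000, 0.952]

The exponential density is strictly decreasing on [0, ∞), so the HPD interval is anchored at 0: [0, q] with P(τ ≤ q) = 0.95.
q = −ln(1 − 0.95) / 3.148 = 2.9957 / 3.148 = 0.952.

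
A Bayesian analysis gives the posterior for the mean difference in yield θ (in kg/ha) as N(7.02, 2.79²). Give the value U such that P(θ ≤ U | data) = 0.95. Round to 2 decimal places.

Need U with P(θ ≤ U) = 0.95: U = 7.02 + z_{0.05}·2.79.
z = 1.645; U = 7.02 + 1.645 × 2.79 = 11.61.

11.61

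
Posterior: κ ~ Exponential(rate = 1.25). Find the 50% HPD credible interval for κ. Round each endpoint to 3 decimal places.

The exponential density is strictly decreasing on [0, ∞), so the HPD interval is anchored at 0: [0, q] with P(κ ≤ q) = 0.50.
q = −ln(1 − 0.50) / 1.25 = 0.6931 / 1.25 = 0.555.

[0.000, 0.555]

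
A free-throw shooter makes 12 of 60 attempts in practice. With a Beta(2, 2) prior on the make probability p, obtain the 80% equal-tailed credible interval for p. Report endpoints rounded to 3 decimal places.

[0.155, 0.286]

Posterior: Beta(2+12, 2+48) = Beta(14, 50).
Equal-tailed 80% interval: the 0.1 and 0.9 quantiles of Beta(14, 50).
Posterior mean ≈ 0.219, SD ≈ 0.051; a Normal approximation gives roughly [0.153, 0.284].
Exact: F⁻¹(0.1) = 0.155; F⁻¹(0.9) = 0.286.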